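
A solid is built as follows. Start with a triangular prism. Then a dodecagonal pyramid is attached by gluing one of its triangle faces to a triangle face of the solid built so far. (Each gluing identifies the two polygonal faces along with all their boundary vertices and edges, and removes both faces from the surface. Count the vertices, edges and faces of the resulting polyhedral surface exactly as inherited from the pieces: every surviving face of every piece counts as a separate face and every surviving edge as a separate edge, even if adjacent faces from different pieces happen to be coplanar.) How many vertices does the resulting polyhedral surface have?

16

A triangular prism: V=6, E=9, F=5.
Attach a dodecagonal pyramid (V=13, E=24, F=13) along a 3-gon: merge 3 vertices and 3 edges, delete both glued faces → V=16, E=30, F=16.
Check: V − E + F = 16 − 30 + 16 = 2.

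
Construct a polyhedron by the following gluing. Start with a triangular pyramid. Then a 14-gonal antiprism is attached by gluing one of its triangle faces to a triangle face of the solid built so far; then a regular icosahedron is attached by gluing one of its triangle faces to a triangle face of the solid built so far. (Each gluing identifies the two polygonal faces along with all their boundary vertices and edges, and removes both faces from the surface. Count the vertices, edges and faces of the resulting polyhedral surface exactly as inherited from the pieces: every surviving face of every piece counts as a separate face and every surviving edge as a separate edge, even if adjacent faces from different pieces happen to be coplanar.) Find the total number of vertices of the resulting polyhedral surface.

38

A triangular pyramid: V=4, E=6, F=4.
Attach a 14-gonal antiprism (V=28, E=56, F=30) along a 3-gon: merge 3 vertices and 3 edges, delete both glued faces → V=29, E=59, F=32.
Attach a regular icosahedron (V=12, E=30, F=20) along a 3-gon: merge 3 vertices and 3 edges, delete both glued faces → V=38, E=86, F=50.
Check: V − E + F = 38 − 86 + 50 = 2.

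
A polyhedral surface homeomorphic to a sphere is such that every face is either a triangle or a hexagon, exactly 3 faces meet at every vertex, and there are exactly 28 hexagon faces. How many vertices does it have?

60

Let x be the number of triangles; then F = 28 + x.
Edge–face incidences: 2E = 6·28 + 3·x = 168 + 3x.
Every vertex has degree 3, so 3V = 2E.
Euler: V − E + F = 2 ⇒ (2E)/3 − E + (28 + x) = 2.
Multiply by 6: 2·(2E) − 3·(2E) + 6·(28 + x) = 12, i.e. 168 + 6x − (168 + 3x) = 12.
Collecting terms: 3x = 12, so x = 4.
Then 2E = 168 + 3·4 = 180, so E = 90, V = 2E/3 = 60, F = 28 + 4 = 32.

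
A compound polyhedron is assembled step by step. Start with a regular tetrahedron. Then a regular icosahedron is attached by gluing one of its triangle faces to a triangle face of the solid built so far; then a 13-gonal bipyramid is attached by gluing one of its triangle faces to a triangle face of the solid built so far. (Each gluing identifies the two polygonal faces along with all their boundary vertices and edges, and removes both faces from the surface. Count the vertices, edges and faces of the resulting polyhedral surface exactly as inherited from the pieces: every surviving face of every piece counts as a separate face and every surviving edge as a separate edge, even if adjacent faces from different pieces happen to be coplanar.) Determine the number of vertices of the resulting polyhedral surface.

A regular tetrahedron: V=4, E=6, F=4.
Attach a regular icosahedron (V=12, E=30, F=20) along a 3-gon: merge 3 vertices and 3 edges, delete both glued faces → V=13, E=33, F=22.
Attach a 13-gonal bipyramid (V=15, E=39, F=26) along a 3-gon: merge 3 vertices and 3 edges, delete both glued faces → V=25, E=69, F=46.
Check: V − E + F = 25 − 69 + 46 = 2.

25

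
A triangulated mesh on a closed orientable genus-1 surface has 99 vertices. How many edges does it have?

297

χ = 2 − 2·1 = 0, and every face is a triangle so 3F = 2E.
V − E + F = 0 with E = 3F/2 gives 99 − (3/2 − 1)·F = 0, so F = 198 and E = 297.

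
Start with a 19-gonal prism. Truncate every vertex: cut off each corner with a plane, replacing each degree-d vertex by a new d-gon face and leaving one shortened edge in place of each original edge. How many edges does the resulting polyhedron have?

The base solid has V = 38, E = 57, F = 21.
Truncation replaces each original edge-end by a new vertex, so V′ = 2E = 114.
Each original edge survives, and each old vertex of degree d contributes d new edges; summing degrees gives Σd = 2E, so E′ = E + 2E = 3E = 171.
Each original face survives and each original vertex becomes one new face: F′ = F + V = 59.

171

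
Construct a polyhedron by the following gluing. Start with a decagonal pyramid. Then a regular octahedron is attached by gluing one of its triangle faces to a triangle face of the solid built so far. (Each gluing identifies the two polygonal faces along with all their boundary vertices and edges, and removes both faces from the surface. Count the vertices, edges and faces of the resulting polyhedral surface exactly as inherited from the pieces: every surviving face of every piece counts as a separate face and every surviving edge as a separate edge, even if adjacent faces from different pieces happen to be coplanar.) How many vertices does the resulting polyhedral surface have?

14

A decagonal pyramid: V=11, E=20, F=11.
Attach a regular octahedron (V=6, E=12, F=8) along a 3-gon: merge 3 vertices and 3 edges, delete both glued faces → V=14, E=29, F=17.
Check: V − E + F = 14 − 29 + 17 = 2.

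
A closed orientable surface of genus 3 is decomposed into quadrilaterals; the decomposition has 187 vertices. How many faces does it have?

191

χ = 2 − 2·3 = -4, and every face is a square so 4F = 2E.
V − E + F = -4 with E = 4F/2 gives 187 − (4/2 − 1)·F = -4, so F = 191 and E = 382.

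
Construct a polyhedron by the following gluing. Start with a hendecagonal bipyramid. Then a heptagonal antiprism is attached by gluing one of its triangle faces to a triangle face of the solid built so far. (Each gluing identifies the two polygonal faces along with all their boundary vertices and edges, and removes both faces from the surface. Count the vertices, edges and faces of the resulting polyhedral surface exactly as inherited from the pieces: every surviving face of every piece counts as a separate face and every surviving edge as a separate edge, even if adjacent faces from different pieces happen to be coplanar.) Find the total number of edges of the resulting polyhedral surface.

A hendecagonal bipyramid: V=13, E=33, F=22.
Attach a heptagonal antiprism (V=14, E=28, F=16) along a 3-gon: merge 3 vertices and 3 edges, delete both glued faces → V=24, E=58, F=36.
Check: V − E + F = 24 − 58 + 36 = 2.

58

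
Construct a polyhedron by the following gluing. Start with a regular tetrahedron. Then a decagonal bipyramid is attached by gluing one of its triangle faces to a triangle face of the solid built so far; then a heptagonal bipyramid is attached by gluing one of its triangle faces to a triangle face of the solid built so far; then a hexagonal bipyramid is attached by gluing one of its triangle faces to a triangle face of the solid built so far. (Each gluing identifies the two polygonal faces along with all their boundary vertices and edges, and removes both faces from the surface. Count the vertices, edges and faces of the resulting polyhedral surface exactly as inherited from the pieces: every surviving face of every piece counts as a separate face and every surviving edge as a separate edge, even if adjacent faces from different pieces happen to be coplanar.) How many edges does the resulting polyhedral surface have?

66

A regular tetrahedron: V=4, E=6, F=4.
Attach a decagonal bipyramid (V=12, E=30, F=20) along a 3-gon: merge 3 vertices and 3 edges, delete both glued faces → V=13, E=33, F=22.
Attach a heptagonal bipyramid (V=9, E=21, F=14) along a 3-gon: merge 3 vertices and 3 edges, delete both glued faces → V=19, E=51, F=34.
Attach a hexagonal bipyramid (V=8, E=18, F=12) along a 3-gon: merge 3 vertices and 3 edges, delete both glued faces → V=24, E=66, F=44.
Check: V − E + F = 24 − 66 + 44 = 2.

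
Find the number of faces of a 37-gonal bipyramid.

A bipyramid over an n-gon has 2n triangular faces and n + 2 vertices: V = 37 + 2 = 39, E = 3·37 = 111, F = 2·37 = 74.

74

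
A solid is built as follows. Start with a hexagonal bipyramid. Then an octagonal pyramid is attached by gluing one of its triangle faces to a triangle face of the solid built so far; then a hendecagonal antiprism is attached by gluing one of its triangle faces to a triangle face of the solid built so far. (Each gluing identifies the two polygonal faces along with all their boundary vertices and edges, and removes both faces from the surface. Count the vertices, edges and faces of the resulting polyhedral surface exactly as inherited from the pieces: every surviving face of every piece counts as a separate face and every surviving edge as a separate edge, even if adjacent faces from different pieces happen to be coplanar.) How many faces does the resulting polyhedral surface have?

41

A hexagonal bipyramid: V=8, E=18, F=12.
Attach an octagonal pyramid (V=9, E=16, F=9) along a 3-gon: merge 3 vertices and 3 edges, delete both glued faces → V=14, E=31, F=19.
Attach a hendecagonal antiprism (V=22, E=44, F=24) along a 3-gon: merge 3 vertices and 3 edges, delete both glued faces → V=33, E=72, F=41.
Check: V − E + F = 33 − 72 + 41 = 2.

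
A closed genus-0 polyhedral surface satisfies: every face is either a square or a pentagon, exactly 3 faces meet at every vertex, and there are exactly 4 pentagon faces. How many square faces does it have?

Let x be the number of squares; then F = 4 + x.
Edge–face incidences: 2E = 5·4 + 4·x = 20 + 4x.
Every vertex has degree 3, so 3V = 2E.
Euler: V − E + F = 2 ⇒ (2E)/3 − E + (4 + x) = 2.
Multiply by 6: 2·(2E) − 3·(2E) + 6·(4 + x) = 12, i.e. 24 + 6x − (20 + 4x) = 12.
Collecting terms: 2x + 4 = 12, so 2x = 8, so x = 4.
Then 2E = 20 + 4·4 = 36, so E = 18, V = 2E/3 = 12, F = 4 + 4 = 8.

4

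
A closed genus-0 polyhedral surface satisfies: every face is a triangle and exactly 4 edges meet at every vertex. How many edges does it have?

Each face has 3 edges and each edge borders two faces, so 2E = 3F.
Each vertex has degree 4, so 4V = 2E and hence V = 3F/4.
Euler: V − E + F = 2 ⇒ (3F/4) − (3F/2) + F = 2.
Multiply by 8: (6 − 12 + 8)F = 16, i.e. 2F = 16.
So F = 8, E = 3·8/2 = 12, V = 3·8/4 = 6.

12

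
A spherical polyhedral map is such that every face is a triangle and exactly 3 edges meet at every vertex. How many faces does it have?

Each face has 3 edges and each edge borders two faces, so 2E = 3F.
Each vertex has degree 3, so 3V = 2E and hence V = 3F/3.
Euler: V − E + F = 2 ⇒ (3F/3) − (3F/2) + F = 2.
Multiply by 6: (6 − 9 + 6)F = 12, i.e. 3F = 12.
So F = 4, E = 3·4/2 = 6, V = 3·4/3 = 4.

4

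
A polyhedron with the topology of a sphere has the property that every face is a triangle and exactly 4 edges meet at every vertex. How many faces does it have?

Each face has 3 edges and each edge borders two faces, so 2E = 3F.
Each vertex has degree 4, so 4V = 2E and hence V = 3F/4.
Euler: V − E + F = 2 ⇒ (3F/4) − (3F/2) + F = 2.
Multiply by 8: (6 − 12 + 8)F = 16, i.e. 2F = 16.
So F = 8, E = 3·8/2 = 12, V = 3·8/4 = 6.

8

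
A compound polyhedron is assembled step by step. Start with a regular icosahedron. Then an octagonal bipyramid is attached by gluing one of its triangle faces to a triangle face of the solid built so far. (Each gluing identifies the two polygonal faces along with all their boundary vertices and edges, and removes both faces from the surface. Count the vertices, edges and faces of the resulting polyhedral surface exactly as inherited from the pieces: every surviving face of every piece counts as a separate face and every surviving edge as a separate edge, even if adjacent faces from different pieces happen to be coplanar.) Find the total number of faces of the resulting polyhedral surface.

A regular icosahedron: V=12, E=30, F=20.
Attach an octagonal bipyramid (V=10, E=24, F=16) along a 3-gon: merge 3 vertices and 3 edges, delete both glued faces → V=19, E=51, F=34.
Check: V − E + F = 19 − 51 + 34 = 2.

34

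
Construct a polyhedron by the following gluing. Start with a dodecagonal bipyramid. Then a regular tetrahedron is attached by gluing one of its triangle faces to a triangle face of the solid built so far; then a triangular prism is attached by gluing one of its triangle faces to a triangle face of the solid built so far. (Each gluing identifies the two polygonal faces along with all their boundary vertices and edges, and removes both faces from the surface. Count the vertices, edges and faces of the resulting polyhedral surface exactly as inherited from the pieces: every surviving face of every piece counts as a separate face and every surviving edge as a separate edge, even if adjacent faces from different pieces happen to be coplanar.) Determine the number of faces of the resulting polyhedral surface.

29

A dodecagonal bipyramid: V=14, E=36, F=24.
Attach a regular tetrahedron (V=4, E=6, F=4) along a 3-gon: merge 3 vertices and 3 edges, delete both glued faces → V=15, E=39, F=26.
Attach a triangular prism (V=6, E=9, F=5) along a 3-gon: merge 3 vertices and 3 edges, delete both glued faces → V=18, E=45, F=29.
Check: V − E + F = 18 − 45 + 29 = 2.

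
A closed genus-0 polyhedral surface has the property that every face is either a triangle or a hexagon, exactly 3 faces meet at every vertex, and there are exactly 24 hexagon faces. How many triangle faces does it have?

Let x be the number of triangles; then F = 24 + x.
Edge–face incidences: 2E = 6·24 + 3·x = 144 + 3x.
Every vertex has degree 3, so 3V = 2E.
Euler: V − E + F = 2 ⇒ (2E)/3 − E + (24 + x) = 2.
Multiply by 6: 2·(2E) − 3·(2E) + 6·(24 + x) = 12, i.e. 144 + 6x − (144 + 3x) = 12.
Collecting terms: 3x = 12, so x = 4.
Then 2E = 144 + 3·4 = 156, so E = 78, V = 2E/3 = 52, F = 24 + 4 = 28.

4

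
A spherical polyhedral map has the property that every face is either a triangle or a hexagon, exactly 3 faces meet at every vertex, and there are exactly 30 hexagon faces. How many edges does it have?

Let x be the number of triangles; then F = 30 + x.
Edge–face incidences: 2E = 6·30 + 3·x = 180 + 3x.
Every vertex has degree 3, so 3V = 2E.
Euler: V − E + F = 2 ⇒ (2E)/3 − E + (30 + x) = 2.
Multiply by 6: 2·(2E) − 3·(2E) + 6·(30 + x) = 12, i.e. 180 + 6x − (180 + 3x) = 12.
Collecting terms: 3x = 12, so x = 4.
Then 2E = 180 + 3·4 = 192, so E = 96, V = 2E/3 = 64, F = 30 + 4 = 34.

96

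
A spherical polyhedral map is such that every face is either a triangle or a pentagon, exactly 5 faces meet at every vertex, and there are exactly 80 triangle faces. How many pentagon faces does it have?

12

Let x be the number of pentagons; then F = 80 + x.
Edge–face incidences: 2E = 3·80 + 5·x = 240 + 5x.
Every vertex has degree 5, so 5V = 2E.
Euler: V − E + F = 2 ⇒ (2E)/5 − E + (80 + x) = 2.
Multiply by 10: 2·(2E) − 5·(2E) + 10·(80 + x) = 20, i.e. 800 + 10x − 3·(240 + 5x) = 20.
Collecting terms: −5x + 80 = 20, so −5x = −60, so x = 12.
Then 2E = 240 + 5·12 = 300, so E = 150, V = 2E/5 = 60, F = 80 + 12 = 92.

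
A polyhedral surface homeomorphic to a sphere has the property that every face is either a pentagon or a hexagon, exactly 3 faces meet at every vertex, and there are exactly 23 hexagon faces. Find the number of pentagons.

Let x be the number of pentagons; then F = 23 + x.
Edge–face incidences: 2E = 6·23 + 5·x = 138 + 5x.
Every vertex has degree 3, so 3V = 2E.
Euler: V − E + F = 2 ⇒ (2E)/3 − E + (23 + x) = 2.
Multiply by 6: 2·(2E) − 3·(2E) + 6·(23 + x) = 12, i.e. 138 + 6x − (138 + 5x) = 12.
Collecting terms: x = 12.
Then 2E = 138 + 5·12 = 198, so E = 99, V = 2E/3 = 66, F = 23 + 12 = 35.

12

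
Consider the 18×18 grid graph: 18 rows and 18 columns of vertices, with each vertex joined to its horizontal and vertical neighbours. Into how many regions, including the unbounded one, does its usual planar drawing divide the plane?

290

The grid has V = 18·18 = 324 vertices and E = 18·17 + 18·17 = 612 edges.
F = 2 − V + E = 2 − 324 + 612 = 290.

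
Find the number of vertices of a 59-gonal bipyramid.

A bipyramid over an n-gon has 2n triangular faces and n + 2 vertices: V = 59 + 2 = 61, E = 3·59 = 177, F = 2·59 = 118.
Check: V − E + F = 61 − 177 + 118 = 2.

61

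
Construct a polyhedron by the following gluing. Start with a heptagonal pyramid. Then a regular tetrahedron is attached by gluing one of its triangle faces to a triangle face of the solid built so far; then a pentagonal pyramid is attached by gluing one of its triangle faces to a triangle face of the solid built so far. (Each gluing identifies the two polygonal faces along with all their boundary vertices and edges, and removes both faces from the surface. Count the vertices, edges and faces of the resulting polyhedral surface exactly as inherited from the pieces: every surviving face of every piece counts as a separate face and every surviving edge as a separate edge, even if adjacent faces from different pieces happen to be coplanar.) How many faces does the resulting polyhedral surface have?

14

A heptagonal pyramid: V=8, E=14, F=8.
Attach a regular tetrahedron (V=4, E=6, F=4) along a 3-gon: merge 3 vertices and 3 edges, delete both glued faces → V=9, E=17, F=10.
Attach a pentagonal pyramid (V=6, E=10, F=6) along a 3-gon: merge 3 vertices and 3 edges, delete both glued faces → V=12, E=24, F=14.
Check: V − E + F = 12 − 24 + 14 = 2.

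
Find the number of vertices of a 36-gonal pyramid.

37

A pyramid on an n-gon base has one n-gon and n triangles: V = 36 + 1 = 37, E = 2·36 = 72, F = 36 + 1 = 37.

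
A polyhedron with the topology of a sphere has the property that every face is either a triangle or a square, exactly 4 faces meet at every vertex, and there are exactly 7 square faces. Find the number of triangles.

8

Let x be the number of triangles; then F = 7 + x.
Edge–face incidences: 2E = 4·7 + 3·x = 28 + 3x.
Every vertex has degree 4, so 4V = 2E.
Euler: V − E + F = 2 ⇒ (2E)/4 − E + (7 + x) = 2.
Multiply by 8: 2·(2E) − 4·(2E) + 8·(7 + x) = 16, i.e. 56 + 8x − 2·(28 + 3x) = 16.
Collecting terms: 2x = 16, so x = 8.
Then 2E = 28 + 3·8 = 52, so E = 26, V = 2E/4 = 13, F = 7 + 8 = 15.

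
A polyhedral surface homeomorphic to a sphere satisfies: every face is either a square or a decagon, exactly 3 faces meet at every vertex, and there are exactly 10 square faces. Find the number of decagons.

2

Let x be the number of decagons; then F = 10 + x.
Edge–face incidences: 2E = 4·10 + 10·x = 40 + 10x.
Every vertex has degree 3, so 3V = 2E.
Euler: V − E + F = 2 ⇒ (2E)/3 − E + (10 + x) = 2.
Multiply by 6: 2·(2E) − 3·(2E) + 6·(10 + x) = 12, i.e. 60 + 6x − (40 + 10x) = 12.
Collecting terms: −4x + 20 = 12, so −4x = −8, so x = 2.
Then 2E = 40 + 10·2 = 60, so E = 30, V = 2E/3 = 20, F = 10 + 2 = 12.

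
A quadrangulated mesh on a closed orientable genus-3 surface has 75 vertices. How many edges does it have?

158

χ = 2 − 2·3 = -4, and every face is a square so 4F = 2E.
V − E + F = -4 with E = 4F/2 gives 75 − (4/2 − 1)·F = -4, so F = 79 and E = 158.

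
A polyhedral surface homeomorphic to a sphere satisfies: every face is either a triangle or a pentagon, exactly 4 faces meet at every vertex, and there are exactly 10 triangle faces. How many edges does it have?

20

Let x be the number of pentagons; then F = 10 + x.
Edge–face incidences: 2E = 3·10 + 5·x = 30 + 5x.
Every vertex has degree 4, so 4V = 2E.
Euler: V − E + F = 2 ⇒ (2E)/4 − E + (10 + x) = 2.
Multiply by 8: 2·(2E) − 4·(2E) + 8·(10 + x) = 16, i.e. 80 + 8x − 2·(30 + 5x) = 16.
Collecting terms: −2x + 20 = 16, so −2x = −4, so x = 2.
Then 2E = 30 + 5·2 = 40, so E = 20, V = 2E/4 = 10, F = 10 + 2 = 12.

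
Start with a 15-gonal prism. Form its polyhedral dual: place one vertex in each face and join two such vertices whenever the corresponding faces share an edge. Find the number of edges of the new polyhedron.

45

The base solid has V = 30, E = 45, F = 17.
The dual swaps V and F and preserves E: V′ = F = 17, E′ = E = 45, F′ = V = 30.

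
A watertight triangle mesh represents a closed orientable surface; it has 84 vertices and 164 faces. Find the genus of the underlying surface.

Every face is a triangle, so 2E = 3·164 = 492, giving E = 246.
χ = V − E + F = 84 − 246 + 164 = 2.
For a closed orientable surface χ = 2 − 2g, so g = (2 − (2))/2 = 0.

0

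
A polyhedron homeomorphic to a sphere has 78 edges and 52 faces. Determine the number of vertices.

Here V − E + F = 2.
V = 2 + E − F = 2 + 78 − 52 = 28.

28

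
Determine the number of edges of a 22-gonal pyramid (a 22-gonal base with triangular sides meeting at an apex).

A pyramid on an n-gon base has one n-gon and n triangles: V = 22 + 1 = 23, E = 2·22 = 44, F = 22 + 1 = 23.

44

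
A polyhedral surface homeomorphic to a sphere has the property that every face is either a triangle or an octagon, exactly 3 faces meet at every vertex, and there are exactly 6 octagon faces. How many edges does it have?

36

Let x be the number of triangles; then F = 6 + x.
Edge–face incidences: 2E = 8·6 + 3·x = 48 + 3x.
Every vertex has degree 3, so 3V = 2E.
Euler: V − E + F = 2 ⇒ (2E)/3 − E + (6 + x) = 2.
Multiply by 6: 2·(2E) − 3·(2E) + 6·(6 + x) = 12, i.e. 36 + 6x − (48 + 3x) = 12.
Collecting terms: 3x − 12 = 12, so 3x = 24, so x = 8.
Then 2E = 48 + 3·8 = 72, so E = 36, V = 2E/3 = 24, F = 6 + 8 = 14.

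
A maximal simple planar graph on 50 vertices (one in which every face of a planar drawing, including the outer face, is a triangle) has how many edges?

144

In a plane triangulation 3F = 2E and V − E + F = 2, so E = 3V − 6 = 3·50 − 6 = 144.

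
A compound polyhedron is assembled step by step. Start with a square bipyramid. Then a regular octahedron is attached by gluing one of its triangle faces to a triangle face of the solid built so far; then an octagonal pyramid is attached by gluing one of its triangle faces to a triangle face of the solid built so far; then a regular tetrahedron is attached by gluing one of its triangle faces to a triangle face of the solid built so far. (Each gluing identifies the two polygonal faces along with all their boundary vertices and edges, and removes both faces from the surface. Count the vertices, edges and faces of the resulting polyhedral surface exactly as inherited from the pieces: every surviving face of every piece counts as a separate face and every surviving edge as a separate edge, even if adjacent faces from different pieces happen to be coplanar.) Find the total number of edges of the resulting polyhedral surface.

37

A square bipyramid: V=6, E=12, F=8.
Attach a regular octahedron (V=6, E=12, F=8) along a 3-gon: merge 3 vertices and 3 edges, delete both glued faces → V=9, E=21, F=14.
Attach an octagonal pyramid (V=9, E=16, F=9) along a 3-gon: merge 3 vertices and 3 edges, delete both glued faces → V=15, E=34, F=21.
Attach a regular tetrahedron (V=4, E=6, F=4) along a 3-gon: merge 3 vertices and 3 edges, delete both glued faces → V=16, E=37, F=23.
Check: V − E + F = 16 − 37 + 23 = 2.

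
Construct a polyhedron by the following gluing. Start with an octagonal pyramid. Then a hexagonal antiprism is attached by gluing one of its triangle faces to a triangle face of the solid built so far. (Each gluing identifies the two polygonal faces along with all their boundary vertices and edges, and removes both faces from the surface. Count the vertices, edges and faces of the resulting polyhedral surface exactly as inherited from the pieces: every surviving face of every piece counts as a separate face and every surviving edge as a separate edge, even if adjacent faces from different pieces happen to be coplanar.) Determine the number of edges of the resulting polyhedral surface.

37

An octagonal pyramid: V=9, E=16, F=9.
Attach a hexagonal antiprism (V=12, E=24, F=14) along a 3-gon: merge 3 vertices and 3 edges, delete both glued faces → V=18, E=37, F=21.
Check: V − E + F = 18 − 37 + 21 = 2.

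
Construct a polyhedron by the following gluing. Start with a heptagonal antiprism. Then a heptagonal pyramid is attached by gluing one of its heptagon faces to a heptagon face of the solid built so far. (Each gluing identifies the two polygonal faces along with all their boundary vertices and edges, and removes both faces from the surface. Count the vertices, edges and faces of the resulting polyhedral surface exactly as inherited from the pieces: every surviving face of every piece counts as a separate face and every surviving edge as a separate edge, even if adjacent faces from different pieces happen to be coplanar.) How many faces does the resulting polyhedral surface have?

A heptagonal antiprism: V=14, E=28, F=16.
Attach a heptagonal pyramid (V=8, E=14, F=8) along a 7-gon: merge 7 vertices and 7 edges, delete both glued faces → V=15, E=35, F=22.
Check: V − E + F = 15 − 35 + 22 = 2.

22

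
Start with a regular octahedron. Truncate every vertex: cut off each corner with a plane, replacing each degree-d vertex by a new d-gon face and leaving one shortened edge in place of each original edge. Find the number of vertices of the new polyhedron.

The base solid has V = 6, E = 12, F = 8.
Truncation replaces each original edge-end by a new vertex, so V′ = 2E = 24.
Each original edge survives, and each old vertex of degree d contributes d new edges; summing degrees gives Σd = 2E, so E′ = E + 2E = 3E = 36.
Each original face survives and each original vertex becomes one new face: F′ = F + V = 14.

24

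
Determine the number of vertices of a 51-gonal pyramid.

52

A pyramid on an n-gon base has one n-gon and n triangles: V = 51 + 1 = 52, E = 2·51 = 102, F = 51 + 1 = 52.
Check: V − E + F = 52 − 102 + 52 = 2.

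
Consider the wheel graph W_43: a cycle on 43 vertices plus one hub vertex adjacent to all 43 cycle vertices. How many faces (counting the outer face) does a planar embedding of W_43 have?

W_43 has V = 43 + 1 = 44 vertices and E = 2·43 = 86 edges.
By Euler's formula F = 2 − V + E = 2 − 44 + 86 = 44.

44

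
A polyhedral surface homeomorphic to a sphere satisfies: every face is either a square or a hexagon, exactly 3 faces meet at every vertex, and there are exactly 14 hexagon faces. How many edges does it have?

Let x be the number of squares; then F = 14 + x.
Edge–face incidences: 2E = 6·14 + 4·x = 84 + 4x.
Every vertex has degree 3, so 3V = 2E.
Euler: V − E + F = 2 ⇒ (2E)/3 − E + (14 + x) = 2.
Multiply by 6: 2·(2E) − 3·(2E) + 6·(14 + x) = 12, i.e. 84 + 6x − (84 + 4x) = 12.
Collecting terms: 2x = 12, so x = 6.
Then 2E = 84 + 4·6 = 108, so E = 54, V = 2E/3 = 36, F = 14 + 6 = 20.

54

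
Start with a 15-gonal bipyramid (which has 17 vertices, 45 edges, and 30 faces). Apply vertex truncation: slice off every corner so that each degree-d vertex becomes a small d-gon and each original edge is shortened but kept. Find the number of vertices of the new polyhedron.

90

Truncation replaces each original edge-end by a new vertex, so V′ = 2E = 90.
Each original edge survives, and each old vertex of degree d contributes d new edges; summing degrees gives Σd = 2E, so E′ = E + 2E = 3E = 135.
Each original face survives and each original vertex becomes one new face: F′ = F + V = 47.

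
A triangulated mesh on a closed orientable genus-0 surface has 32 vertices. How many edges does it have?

90

χ = 2 − 2·0 = 2, and every face is a triangle so 3F = 2E.
V − E + F = 2 with E = 3F/2 gives 32 − (3/2 − 1)·F = 2, so F = 60 and E = 90.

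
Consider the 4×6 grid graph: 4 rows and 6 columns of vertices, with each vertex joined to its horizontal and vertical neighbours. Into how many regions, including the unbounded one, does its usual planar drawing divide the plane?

16

The grid has V = 4·6 = 24 vertices and E = 4·5 + 6·3 = 38 edges.
F = 2 − V + E = 2 − 24 + 38 = 16.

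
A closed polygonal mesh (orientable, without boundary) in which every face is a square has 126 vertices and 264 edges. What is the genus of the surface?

4

Every face is a square and each edge borders two faces, so 4F = 2·264, giving F = 132.
χ = V − E + F = 126 − 264 + 132 = -6.
For a closed orientable surface χ = 2 − 2g, so g = (2 − (-6))/2 = 4.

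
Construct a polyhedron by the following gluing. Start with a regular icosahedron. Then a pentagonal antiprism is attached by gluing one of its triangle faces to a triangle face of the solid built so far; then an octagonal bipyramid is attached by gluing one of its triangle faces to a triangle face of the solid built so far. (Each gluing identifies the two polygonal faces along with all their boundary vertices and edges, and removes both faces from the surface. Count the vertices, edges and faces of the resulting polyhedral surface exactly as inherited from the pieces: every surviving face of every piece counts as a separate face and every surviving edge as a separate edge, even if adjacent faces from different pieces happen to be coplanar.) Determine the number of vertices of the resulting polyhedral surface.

A regular icosahedron: V=12, E=30, F=20.
Attach a pentagonal antiprism (V=10, E=20, F=12) along a 3-gon: merge 3 vertices and 3 edges, delete both glued faces → V=19, E=47, F=30.
Attach an octagonal bipyramid (V=10, E=24, F=16) along a 3-gon: merge 3 vertices and 3 edges, delete both glued faces → V=26, E=68, F=44.
Check: V − E + F = 26 − 68 + 44 = 2.

26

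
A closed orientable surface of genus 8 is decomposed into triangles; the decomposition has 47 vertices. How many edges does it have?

χ = 2 − 2·8 = -14, and every face is a triangle so 3F = 2E.
V − E + F = -14 with E = 3F/2 gives 47 − (3/2 − 1)·F = -14, so F = 122 and E = 183.

183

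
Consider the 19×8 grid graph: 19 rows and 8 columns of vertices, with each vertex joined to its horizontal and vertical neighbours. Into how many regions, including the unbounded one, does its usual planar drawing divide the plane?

127

The grid has V = 19·8 = 152 vertices and E = 19·7 + 8·18 = 277 edges.
F = 2 − V + E = 2 − 152 + 277 = 127.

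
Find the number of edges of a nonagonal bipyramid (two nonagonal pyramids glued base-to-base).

A bipyramid over an n-gon has 2n triangular faces and n + 2 vertices: V = 9 + 2 = 11, E = 3·9 = 27, F = 2·9 = 18.
Check: V − E + F = 11 − 27 + 18 = 2.

27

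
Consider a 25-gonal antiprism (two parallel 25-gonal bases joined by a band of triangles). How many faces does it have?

An antiprism on an n-gon has two n-gon caps and 2n triangles: V = 2·25 = 50, E = 4·25 = 100, F = 2·25 + 2 = 52.
Check: V − E + F = 50 − 100 + 52 = 2.

52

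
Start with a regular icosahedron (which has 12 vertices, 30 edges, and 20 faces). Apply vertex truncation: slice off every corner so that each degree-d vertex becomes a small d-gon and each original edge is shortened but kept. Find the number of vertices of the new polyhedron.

60

Truncation replaces each original edge-end by a new vertex, so V′ = 2E = 60.
Each original edge survives, and each old vertex of degree d contributes d new edges; summing degrees gives Σd = 2E, so E′ = E + 2E = 3E = 90.
Each original face survives and each original vertex becomes one new face: F′ = F + V = 32.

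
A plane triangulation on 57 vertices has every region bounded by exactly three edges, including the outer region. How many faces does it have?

110

In a plane triangulation 3F = 2E and V − E + F = 2, so F = 2V − 4 = 2·57 − 4 = 110.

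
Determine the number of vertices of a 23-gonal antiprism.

An antiprism on an n-gon has two n-gon caps and 2n triangles: V = 2·23 = 46, E = 4·23 = 92, F = 2·23 + 2 = 48.

46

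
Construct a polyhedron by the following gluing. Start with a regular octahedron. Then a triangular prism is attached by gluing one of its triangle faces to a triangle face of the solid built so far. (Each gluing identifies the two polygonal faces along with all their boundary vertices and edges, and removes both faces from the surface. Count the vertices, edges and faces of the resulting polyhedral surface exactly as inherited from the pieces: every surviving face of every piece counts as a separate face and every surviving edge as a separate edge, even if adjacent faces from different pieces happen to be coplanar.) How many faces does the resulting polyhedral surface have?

A regular octahedron: V=6, E=12, F=8.
Attach a triangular prism (V=6, E=9, F=5) along a 3-gon: merge 3 vertices and 3 edges, delete both glued faces → V=9, E=18, F=11.
Check: V − E + F = 9 − 18 + 11 = 2.

11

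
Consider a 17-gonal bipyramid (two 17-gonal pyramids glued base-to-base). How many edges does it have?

51

A bipyramid over an n-gon has 2n triangular faces and n + 2 vertices: V = 17 + 2 = 19, E = 3·17 = 51, F = 2·17 = 34.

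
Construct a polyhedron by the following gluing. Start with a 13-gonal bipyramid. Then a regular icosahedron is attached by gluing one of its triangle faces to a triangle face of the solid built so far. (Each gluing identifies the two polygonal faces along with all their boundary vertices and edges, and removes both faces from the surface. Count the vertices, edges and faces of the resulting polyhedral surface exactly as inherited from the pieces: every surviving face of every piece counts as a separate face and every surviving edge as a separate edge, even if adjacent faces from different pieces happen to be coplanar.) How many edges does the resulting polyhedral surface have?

A 13-gonal bipyramid: V=15, E=39, F=26.
Attach a regular icosahedron (V=12, E=30, F=20) along a 3-gon: merge 3 vertices and 3 edges, delete both glued faces → V=24, E=66, F=44.
Check: V − E + F = 24 − 66 + 44 = 2.

66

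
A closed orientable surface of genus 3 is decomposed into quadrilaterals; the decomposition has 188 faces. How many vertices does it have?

χ = 2 − 2·3 = -4, and every face is a square so 4F = 2E.
E = 4·188/2 = 376. Then V = -4 + E − F = -4 + 376 − 188 = 184.

184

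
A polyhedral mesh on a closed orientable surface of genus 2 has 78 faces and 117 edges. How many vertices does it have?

For a closed orientable surface of genus 2, χ = 2 − 2·2 = -2.
V = -2 + E − F = -2 + 117 − 78 = 37.

37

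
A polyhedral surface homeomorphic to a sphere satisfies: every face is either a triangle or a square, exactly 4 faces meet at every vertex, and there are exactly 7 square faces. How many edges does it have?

Let x be the number of triangles; then F = 7 + x.
Edge–face incidences: 2E = 4·7 + 3·x = 28 + 3x.
Every vertex has degree 4, so 4V = 2E.
Euler: V − E + F = 2 ⇒ (2E)/4 − E + (7 + x) = 2.
Multiply by 8: 2·(2E) − 4·(2E) + 8·(7 + x) = 16, i.e. 56 + 8x − 2·(28 + 3x) = 16.
Collecting terms: 2x = 16, so x = 8.
Then 2E = 28 + 3·8 = 52, so E = 26, V = 2E/4 = 13, F = 7 + 8 = 15.

26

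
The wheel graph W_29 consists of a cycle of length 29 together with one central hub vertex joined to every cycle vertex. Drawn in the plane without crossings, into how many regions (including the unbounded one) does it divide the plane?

30

W_29 has V = 29 + 1 = 30 vertices and E = 2·29 = 58 edges.
By Euler's formula F = 2 − V + E = 2 − 30 + 58 = 30.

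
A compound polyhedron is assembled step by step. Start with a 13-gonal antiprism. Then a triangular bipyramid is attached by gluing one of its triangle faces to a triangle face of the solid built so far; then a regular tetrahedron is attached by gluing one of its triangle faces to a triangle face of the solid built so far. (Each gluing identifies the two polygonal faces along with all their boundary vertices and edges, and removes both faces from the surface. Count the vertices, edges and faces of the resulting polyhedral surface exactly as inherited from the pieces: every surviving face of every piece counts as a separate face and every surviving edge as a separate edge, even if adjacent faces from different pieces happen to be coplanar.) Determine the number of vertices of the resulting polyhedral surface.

A 13-gonal antiprism: V=26, E=52, F=28.
Attach a triangular bipyramid (V=5, E=9, F=6) along a 3-gon: merge 3 vertices and 3 edges, delete both glued faces → V=28, E=58, F=32.
Attach a regular tetrahedron (V=4, E=6, F=4) along a 3-gon: merge 3 vertices and 3 edges, delete both glued faces → V=29, E=61, F=34.
Check: V − E + F = 29 − 61 + 34 = 2.

29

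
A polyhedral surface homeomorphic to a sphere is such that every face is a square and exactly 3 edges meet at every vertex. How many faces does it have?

Each face has 4 edges and each edge borders two faces, so 2E = 4F.
Each vertex has degree 3, so 3V = 2E and hence V = 4F/3.
Euler: V − E + F = 2 ⇒ (4F/3) − (4F/2) + F = 2.
Multiply by 6: (8 − 12 + 6)F = 12, i.e. 2F = 12.
So F = 6, E = 4·6/2 = 12, V = 4·6/3 = 8.

6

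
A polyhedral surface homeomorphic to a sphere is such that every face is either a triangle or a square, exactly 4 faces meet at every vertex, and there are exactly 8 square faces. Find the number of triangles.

8

Let x be the number of triangles; then F = 8 + x.
Edge–face incidences: 2E = 4·8 + 3·x = 32 + 3x.
Every vertex has degree 4, so 4V = 2E.
Euler: V − E + F = 2 ⇒ (2E)/4 − E + (8 + x) = 2.
Multiply by 8: 2·(2E) − 4·(2E) + 8·(8 + x) = 16, i.e. 64 + 8x − 2·(32 + 3x) = 16.
Collecting terms: 2x = 16, so x = 8.
Then 2E = 32 + 3·8 = 56, so E = 28, V = 2E/4 = 14, F = 8 + 8 = 16.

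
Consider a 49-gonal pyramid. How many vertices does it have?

50

A pyramid on an n-gon base has one n-gon and n triangles: V = 49 + 1 = 50, E = 2·49 = 98, F = 49 + 1 = 50.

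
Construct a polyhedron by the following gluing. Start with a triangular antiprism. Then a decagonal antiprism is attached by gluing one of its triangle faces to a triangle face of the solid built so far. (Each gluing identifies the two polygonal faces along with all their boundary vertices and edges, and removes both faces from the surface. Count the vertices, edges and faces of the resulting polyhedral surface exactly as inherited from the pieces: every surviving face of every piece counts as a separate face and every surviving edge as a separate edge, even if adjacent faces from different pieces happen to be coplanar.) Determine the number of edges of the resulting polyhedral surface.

A triangular antiprism: V=6, E=12, F=8.
Attach a decagonal antiprism (V=20, E=40, F=22) along a 3-gon: merge 3 vertices and 3 edges, delete both glued faces → V=23, E=49, F=28.
Check: V − E + F = 23 − 49 + 28 = 2.

49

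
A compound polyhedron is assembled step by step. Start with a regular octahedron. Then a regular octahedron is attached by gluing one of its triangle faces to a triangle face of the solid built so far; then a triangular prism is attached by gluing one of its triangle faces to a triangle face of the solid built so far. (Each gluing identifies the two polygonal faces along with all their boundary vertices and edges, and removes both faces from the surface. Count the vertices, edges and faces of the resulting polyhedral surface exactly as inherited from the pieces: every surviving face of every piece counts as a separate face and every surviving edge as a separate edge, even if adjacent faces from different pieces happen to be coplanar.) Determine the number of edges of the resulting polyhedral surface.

27

A regular octahedron: V=6, E=12, F=8.
Attach a regular octahedron (V=6, E=12, F=8) along a 3-gon: merge 3 vertices and 3 edges, delete both glued faces → V=9, E=21, F=14.
Attach a triangular prism (V=6, E=9, F=5) along a 3-gon: merge 3 vertices and 3 edges, delete both glued faces → V=12, E=27, F=17.
Check: V − E + F = 12 − 27 + 17 = 2.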